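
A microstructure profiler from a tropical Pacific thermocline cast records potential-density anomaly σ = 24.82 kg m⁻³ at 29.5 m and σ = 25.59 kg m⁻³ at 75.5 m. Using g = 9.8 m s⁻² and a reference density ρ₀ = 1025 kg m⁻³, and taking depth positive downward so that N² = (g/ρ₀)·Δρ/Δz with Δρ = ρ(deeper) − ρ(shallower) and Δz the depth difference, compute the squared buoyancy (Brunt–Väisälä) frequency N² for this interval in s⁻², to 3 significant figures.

1.60 × 10⁻⁴ s⁻²

Δρ = 1025.59 − 1024.82 = 0.77 kg m⁻³ over Δz = 75.5 − 29.5 = 46 m.
N² = (9.8/1025) × (0.77/46) = 1.6004 × 10⁻⁴ s⁻² ≈ 1.60 × 10⁻⁴ s⁻².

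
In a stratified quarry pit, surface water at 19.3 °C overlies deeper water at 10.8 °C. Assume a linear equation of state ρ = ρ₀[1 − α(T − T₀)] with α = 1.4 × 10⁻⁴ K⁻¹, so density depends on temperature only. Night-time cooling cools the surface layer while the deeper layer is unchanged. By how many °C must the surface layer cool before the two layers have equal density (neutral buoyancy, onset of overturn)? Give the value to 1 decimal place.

8.5 °C

With temperature the only control, equal density requires T_surf′ = T_deep.
T_surf′ = 10.8 °C.
Cooling required: 19.3 − 10.8 = 8.5 °C.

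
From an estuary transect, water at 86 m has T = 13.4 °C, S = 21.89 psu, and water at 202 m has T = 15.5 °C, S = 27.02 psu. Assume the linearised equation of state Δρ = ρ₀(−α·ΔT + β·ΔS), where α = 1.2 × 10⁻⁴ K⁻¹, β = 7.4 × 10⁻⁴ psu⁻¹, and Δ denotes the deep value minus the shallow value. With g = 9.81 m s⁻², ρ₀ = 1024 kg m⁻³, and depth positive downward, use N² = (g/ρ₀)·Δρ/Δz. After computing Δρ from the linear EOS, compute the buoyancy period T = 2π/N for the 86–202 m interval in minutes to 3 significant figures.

ΔT = +2.1 K, ΔS = +5.13 psu (deep − shallow).
Δρ/ρ₀ = −αΔT + βΔS = -2.52 × 10⁻⁴ + 3.7962 × 10⁻³ = 3.5442 × 10⁻³, so Δρ ≈ 3.629 kg m⁻³.
N² = (g/ρ₀)·Δρ/Δz = g·(Δρ/ρ₀)/Δz = 9.81 × 3.5442 × 10⁻³ / 116 = 2.9973 × 10⁻⁴ s⁻².
N = √(2.9973 × 10⁻⁴) = 0.017313 rad s⁻¹ → T = 2π/N = 362.92 s = 6.0487 min ≈ 6.05 min.

6.05 min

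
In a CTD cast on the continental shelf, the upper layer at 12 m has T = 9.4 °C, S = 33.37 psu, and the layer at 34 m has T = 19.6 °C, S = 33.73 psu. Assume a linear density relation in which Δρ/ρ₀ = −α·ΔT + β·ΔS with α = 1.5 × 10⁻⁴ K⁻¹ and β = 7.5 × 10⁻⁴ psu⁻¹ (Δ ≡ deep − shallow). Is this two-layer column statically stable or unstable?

unstable

ΔT = 19.6 − 9.4 = +10.2 K and ΔS = 33.73 − 33.37 = +0.36 psu (deep − shallow).
−αΔT = -1.53 × 10⁻³; βΔS = 2.70 × 10⁻⁴; sum Δρ/ρ₀ = -1.26 × 10⁻³.
Δρ/ρ₀ < 0, so Δρ < 0: deeper water is lighter → statically unstable; the column would overturn.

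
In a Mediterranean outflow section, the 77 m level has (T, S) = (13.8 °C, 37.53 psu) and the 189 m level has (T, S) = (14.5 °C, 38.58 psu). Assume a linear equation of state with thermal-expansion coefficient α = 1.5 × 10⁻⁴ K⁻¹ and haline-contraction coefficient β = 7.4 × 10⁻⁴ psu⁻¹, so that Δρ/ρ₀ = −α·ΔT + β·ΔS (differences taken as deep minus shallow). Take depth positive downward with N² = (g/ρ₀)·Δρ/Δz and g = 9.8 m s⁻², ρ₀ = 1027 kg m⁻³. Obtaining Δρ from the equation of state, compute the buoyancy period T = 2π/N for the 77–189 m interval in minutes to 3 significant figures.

ΔT = +0.7 K, ΔS = +1.05 psu (deep − shallow).
Δρ/ρ₀ = −αΔT + βΔS = -1.05 × 10⁻⁴ + 7.77 × 10⁻⁴ = 6.72 × 10⁻⁴, so Δρ ≈ 0.6901 kg m⁻³.
N² = (g/ρ₀)·Δρ/Δz = g·(Δρ/ρ₀)/Δz = 9.8 × 6.72 × 10⁻⁴ / 112 = 5.8800 × 10⁻⁵ s⁻².
N = √(5.8800 × 10⁻⁵) = 7.6681 × 10⁻³ rad s⁻¹ → T = 2π/N = 819.39 s = 13.656 min ≈ 13.7 min.

13.7 min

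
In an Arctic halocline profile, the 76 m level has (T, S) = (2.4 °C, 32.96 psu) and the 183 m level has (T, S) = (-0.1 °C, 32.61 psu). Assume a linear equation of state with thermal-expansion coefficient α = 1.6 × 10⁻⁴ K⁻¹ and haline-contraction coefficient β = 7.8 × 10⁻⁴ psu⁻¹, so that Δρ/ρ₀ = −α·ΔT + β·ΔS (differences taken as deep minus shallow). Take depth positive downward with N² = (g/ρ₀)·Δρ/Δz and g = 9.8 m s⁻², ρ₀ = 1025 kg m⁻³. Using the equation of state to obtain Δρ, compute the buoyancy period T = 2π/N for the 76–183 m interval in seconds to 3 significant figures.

1.84 × 10³ s

ΔT = -2.5 K, ΔS = -0.35 psu (deep − shallow).
Δρ/ρ₀ = −αΔT + βΔS = 4.00 × 10⁻⁴ − 2.73 × 10⁻⁴ = 1.27 × 10⁻⁴, so Δρ ≈ 0.1302 kg m⁻³.
N² = (g/ρ₀)·Δρ/Δz = g·(Δρ/ρ₀)/Δz = 9.8 × 1.27 × 10⁻⁴ / 107 = 1.1632 × 10⁻⁵ s⁻².
N = √(1.1632 × 10⁻⁵) = 3.4106 × 10⁻³ rad s⁻¹ → T = 2π/N = 1.8423 × 10³ s ≈ 1.84 × 10³ s.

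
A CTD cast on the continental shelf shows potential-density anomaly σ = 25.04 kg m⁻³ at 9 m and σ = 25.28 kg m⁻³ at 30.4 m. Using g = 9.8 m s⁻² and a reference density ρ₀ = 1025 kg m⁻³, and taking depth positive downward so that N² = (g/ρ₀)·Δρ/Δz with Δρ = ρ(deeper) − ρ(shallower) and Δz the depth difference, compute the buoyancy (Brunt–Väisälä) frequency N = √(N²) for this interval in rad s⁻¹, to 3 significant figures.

0.0104 rad s⁻¹

Δρ = 1025.28 − 1025.04 = 0.24 kg m⁻³ over Δz = 30.4 − 9 = 21.4 m.
N² = (9.8/1025) × (0.24/21.4) = 1.0723 × 10⁻⁴ s⁻².
N = √(1.0723 × 10⁻⁴) = 0.010355 rad s⁻¹ ≈ 0.0104 rad s⁻¹.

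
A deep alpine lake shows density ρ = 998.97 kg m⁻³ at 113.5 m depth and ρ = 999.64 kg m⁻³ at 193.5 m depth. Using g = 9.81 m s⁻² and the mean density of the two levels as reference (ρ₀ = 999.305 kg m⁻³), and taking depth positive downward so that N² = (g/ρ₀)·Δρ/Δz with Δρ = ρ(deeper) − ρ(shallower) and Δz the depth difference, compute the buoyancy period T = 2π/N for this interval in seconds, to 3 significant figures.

693 s

Δρ = 999.64 − 998.97 = 0.67 kg m⁻³ over Δz = 193.5 − 113.5 = 80 m.
N² = (9.81/999.305) × (0.67/80) = 8.2216 × 10⁻⁵ s⁻².
N = √(8.2216 × 10⁻⁵) = 9.0673 × 10⁻³ rad s⁻¹, so T = 2π/N = 692.95 s ≈ 693 s.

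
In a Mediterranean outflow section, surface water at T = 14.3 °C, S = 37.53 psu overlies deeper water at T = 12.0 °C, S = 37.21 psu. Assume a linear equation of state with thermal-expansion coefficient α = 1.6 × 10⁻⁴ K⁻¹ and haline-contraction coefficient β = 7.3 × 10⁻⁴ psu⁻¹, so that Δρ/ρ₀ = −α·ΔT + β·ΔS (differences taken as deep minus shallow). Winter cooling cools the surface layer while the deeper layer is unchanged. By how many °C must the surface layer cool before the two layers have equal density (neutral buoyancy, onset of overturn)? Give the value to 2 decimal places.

Neutral buoyancy requires Δρ = 0, i.e. −α(T_deep − T_surf′) + β(S_deep − S_surf) = 0.
T_surf′ = T_deep − (β/α)·ΔS = 12.0 − (7.3 × 10⁻⁴/1.6 × 10⁻⁴)·(-0.32) = 13.4600 °C.
Cooling required: 14.3 − (13.4600) = 0.8400 °C.

0.84 °C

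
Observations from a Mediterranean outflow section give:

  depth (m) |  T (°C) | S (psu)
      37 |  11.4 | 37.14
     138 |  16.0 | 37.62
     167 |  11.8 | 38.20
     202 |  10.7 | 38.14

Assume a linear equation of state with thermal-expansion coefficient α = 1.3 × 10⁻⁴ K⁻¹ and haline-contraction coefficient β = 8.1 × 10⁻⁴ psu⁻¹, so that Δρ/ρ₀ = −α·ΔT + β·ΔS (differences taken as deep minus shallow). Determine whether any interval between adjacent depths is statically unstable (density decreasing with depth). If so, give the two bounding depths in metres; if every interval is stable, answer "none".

Evaluate Δρ/ρ₀ = −αΔT + βΔS across each adjacent pair:
  37–138 m: −αΔT+βΔS = −(1.3 × 10⁻⁴)(+4.6)+(8.1 × 10⁻⁴)(+0.48) = -2.1 × 10⁻⁴ → UNSTABLE
  138–167 m: −αΔT+βΔS = −(1.3 × 10⁻⁴)(-4.2)+(8.1 × 10⁻⁴)(+0.58) = 1.0 × 10⁻³ → stable
  167–202 m: −αΔT+βΔS = −(1.3 × 10⁻⁴)(-1.1)+(8.1 × 10⁻⁴)(-0.06) = 9.4 × 10⁻⁵ → stable
The 37–138 m interval has Δρ < 0: lighter water underlies denser water.

37–138 m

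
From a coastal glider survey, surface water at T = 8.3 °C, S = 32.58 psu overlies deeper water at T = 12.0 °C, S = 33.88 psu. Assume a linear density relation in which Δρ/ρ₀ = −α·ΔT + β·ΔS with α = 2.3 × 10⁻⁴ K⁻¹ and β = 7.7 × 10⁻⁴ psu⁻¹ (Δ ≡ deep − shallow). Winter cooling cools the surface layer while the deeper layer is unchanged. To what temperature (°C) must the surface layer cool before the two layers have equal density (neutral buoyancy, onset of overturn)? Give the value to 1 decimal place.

Neutral buoyancy requires Δρ = 0, i.e. −α(T_deep − T_surf′) + β(S_deep − S_surf) = 0.
T_surf′ = T_deep − (β/α)·ΔS = 12.0 − (7.7 × 10⁻⁴/2.3 × 10⁻⁴)·(+1.30) = 7.648 °C.
Cooling required: 8.3 − (7.648) = 0.652 °C.

7.6 °C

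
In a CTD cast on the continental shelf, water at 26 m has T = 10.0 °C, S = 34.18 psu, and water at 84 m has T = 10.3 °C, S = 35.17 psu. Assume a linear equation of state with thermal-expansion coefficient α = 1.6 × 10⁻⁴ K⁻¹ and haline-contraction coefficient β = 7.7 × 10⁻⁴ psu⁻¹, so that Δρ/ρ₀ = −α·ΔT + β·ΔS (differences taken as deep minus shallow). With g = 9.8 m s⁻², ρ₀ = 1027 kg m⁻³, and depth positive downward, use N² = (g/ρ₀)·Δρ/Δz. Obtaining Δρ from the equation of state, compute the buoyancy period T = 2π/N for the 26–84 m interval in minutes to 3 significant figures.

ΔT = +0.3 K, ΔS = +0.99 psu (deep − shallow).
Δρ/ρ₀ = −αΔT + βΔS = -4.80 × 10⁻⁵ + 7.623 × 10⁻⁴ = 7.143 × 10⁻⁴, so Δρ ≈ 0.7336 kg m⁻³.
N² = (g/ρ₀)·Δρ/Δz = g·(Δρ/ρ₀)/Δz = 9.8 × 7.143 × 10⁻⁴ / 58 = 1.2069 × 10⁻⁴ s⁻².
N = √(1.2069 × 10⁻⁴) = 0.010986 rad s⁻¹ → T = 2π/N = 571.93 s = 9.5322 min ≈ 9.53 min.

9.53 min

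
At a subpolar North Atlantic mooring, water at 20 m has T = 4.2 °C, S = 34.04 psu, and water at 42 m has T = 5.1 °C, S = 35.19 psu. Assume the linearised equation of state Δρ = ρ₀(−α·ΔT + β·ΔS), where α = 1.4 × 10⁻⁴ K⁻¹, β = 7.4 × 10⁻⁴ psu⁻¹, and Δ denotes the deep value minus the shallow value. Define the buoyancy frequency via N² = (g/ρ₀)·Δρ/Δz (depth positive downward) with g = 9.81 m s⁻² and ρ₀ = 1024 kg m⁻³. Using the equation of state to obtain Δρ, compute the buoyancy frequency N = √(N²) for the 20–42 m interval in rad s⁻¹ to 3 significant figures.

ΔT = +0.9 K, ΔS = +1.15 psu (deep − shallow).
Δρ/ρ₀ = −αΔT + βΔS = -1.26 × 10⁻⁴ + 8.51 × 10⁻⁴ = 7.25 × 10⁻⁴, so Δρ ≈ 0.7424 kg m⁻³.
N² = (g/ρ₀)·Δρ/Δz = g·(Δρ/ρ₀)/Δz = 9.81 × 7.25 × 10⁻⁴ / 22 = 3.2328 × 10⁻⁴ s⁻².
N = √(3.2328 × 10⁻⁴) = 0.017980 rad s⁻¹ ≈ 0.0180 rad s⁻¹.

0.0180 rad s⁻¹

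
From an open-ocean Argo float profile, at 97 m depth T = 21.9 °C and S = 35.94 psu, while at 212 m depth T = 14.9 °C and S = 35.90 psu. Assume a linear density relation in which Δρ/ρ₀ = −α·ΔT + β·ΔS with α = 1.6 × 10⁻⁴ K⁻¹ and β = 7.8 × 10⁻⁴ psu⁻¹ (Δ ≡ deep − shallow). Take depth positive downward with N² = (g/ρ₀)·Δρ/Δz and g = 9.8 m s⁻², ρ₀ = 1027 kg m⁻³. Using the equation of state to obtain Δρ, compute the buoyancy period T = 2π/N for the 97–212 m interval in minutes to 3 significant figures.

ΔT = -7.0 K, ΔS = -0.04 psu (deep − shallow).
Δρ/ρ₀ = −αΔT + βΔS = 1.12 × 10⁻³ − 3.12 × 10⁻⁵ = 1.0888 × 10⁻³, so Δρ ≈ 1.118 kg m⁻³.
N² = (g/ρ₀)·Δρ/Δz = g·(Δρ/ρ₀)/Δz = 9.8 × 1.0888 × 10⁻³ / 115 = 9.2785 × 10⁻⁵ s⁻².
N = √(9.2785 × 10⁻⁵) = 9.6325 × 10⁻³ rad s⁻¹ → T = 2π/N = 652.29 s = 10.871 min ≈ 10.9 min.

10.9 min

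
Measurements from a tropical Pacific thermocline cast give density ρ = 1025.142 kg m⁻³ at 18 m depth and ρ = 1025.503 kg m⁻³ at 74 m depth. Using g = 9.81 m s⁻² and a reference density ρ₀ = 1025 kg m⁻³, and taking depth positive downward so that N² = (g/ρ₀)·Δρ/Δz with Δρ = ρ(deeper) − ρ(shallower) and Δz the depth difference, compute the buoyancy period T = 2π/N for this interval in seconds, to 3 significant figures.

800 s

Δρ = 1025.503 − 1025.142 = 0.361 kg m⁻³ over Δz = 74 − 18 = 56 m.
N² = (9.81/1025) × (0.361/56) = 6.1697 × 10⁻⁵ s⁻².
N = √(6.1697 × 10⁻⁵) = 7.8547 × 10⁻³ rad s⁻¹, so T = 2π/N = 799.93 s ≈ 800 s.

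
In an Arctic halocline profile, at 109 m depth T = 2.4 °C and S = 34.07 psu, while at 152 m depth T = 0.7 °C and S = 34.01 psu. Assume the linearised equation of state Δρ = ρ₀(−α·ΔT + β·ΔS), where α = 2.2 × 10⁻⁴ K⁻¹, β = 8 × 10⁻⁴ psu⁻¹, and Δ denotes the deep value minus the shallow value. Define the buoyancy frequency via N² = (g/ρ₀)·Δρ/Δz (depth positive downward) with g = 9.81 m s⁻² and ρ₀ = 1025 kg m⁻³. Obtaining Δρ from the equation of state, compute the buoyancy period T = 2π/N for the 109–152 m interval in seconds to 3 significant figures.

ΔT = -1.7 K, ΔS = -0.06 psu (deep − shallow).
Δρ/ρ₀ = −αΔT + βΔS = 3.74 × 10⁻⁴ − 4.80 × 10⁻⁵ = 3.26 × 10⁻⁴, so Δρ ≈ 0.3342 kg m⁻³.
N² = (g/ρ₀)·Δρ/Δz = g·(Δρ/ρ₀)/Δz = 9.81 × 3.26 × 10⁻⁴ / 43 = 7.4373 × 10⁻⁵ s⁻².
N = √(7.4373 × 10⁻⁵) = 8.6240 × 10⁻³ rad s⁻¹ → T = 2π/N = 728.57 s ≈ 729 s.

729 s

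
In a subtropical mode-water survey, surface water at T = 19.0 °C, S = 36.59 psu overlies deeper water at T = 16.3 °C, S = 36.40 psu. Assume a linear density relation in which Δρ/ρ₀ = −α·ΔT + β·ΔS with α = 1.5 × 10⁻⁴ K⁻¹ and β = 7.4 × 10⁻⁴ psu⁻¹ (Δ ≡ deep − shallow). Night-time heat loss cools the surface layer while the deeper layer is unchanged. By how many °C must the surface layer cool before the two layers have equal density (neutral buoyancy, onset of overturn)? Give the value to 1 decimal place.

1.8 °C

Neutral buoyancy requires Δρ = 0, i.e. −α(T_deep − T_surf′) + β(S_deep − S_surf) = 0.
T_surf′ = T_deep − (β/α)·ΔS = 16.3 − (7.4 × 10⁻⁴/1.5 × 10⁻⁴)·(-0.19) = 17.237 °C.
Cooling required: 19.0 − (17.237) = 1.763 °C.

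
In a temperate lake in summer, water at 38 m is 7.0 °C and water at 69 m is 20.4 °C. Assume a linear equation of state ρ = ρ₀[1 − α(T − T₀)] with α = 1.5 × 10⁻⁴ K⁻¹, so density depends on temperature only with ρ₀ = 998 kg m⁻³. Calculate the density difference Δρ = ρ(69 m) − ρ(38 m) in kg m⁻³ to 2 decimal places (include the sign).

ΔT = +13.4 K, Δρ/ρ₀ = −αΔT = -2.01 × 10⁻³.
Δρ = 998 × (-2.01 × 10⁻³) = -2.01 kg m⁻³.
Negative Δρ: lighter below, statically unstable.

-2.01 kg m⁻³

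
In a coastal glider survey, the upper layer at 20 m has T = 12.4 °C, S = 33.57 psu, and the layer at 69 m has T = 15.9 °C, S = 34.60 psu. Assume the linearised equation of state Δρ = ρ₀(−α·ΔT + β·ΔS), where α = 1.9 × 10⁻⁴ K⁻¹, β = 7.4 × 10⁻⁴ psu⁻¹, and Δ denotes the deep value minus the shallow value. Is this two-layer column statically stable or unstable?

ΔT = 15.9 − 12.4 = +3.5 K and ΔS = 34.60 − 33.57 = +1.03 psu (deep − shallow).
−αΔT = -6.65 × 10⁻⁴; βΔS = 7.622 × 10⁻⁴; sum Δρ/ρ₀ = 9.72 × 10⁻⁵.
Δρ/ρ₀ > 0, so Δρ > 0: deeper water is denser → statically stable.

stable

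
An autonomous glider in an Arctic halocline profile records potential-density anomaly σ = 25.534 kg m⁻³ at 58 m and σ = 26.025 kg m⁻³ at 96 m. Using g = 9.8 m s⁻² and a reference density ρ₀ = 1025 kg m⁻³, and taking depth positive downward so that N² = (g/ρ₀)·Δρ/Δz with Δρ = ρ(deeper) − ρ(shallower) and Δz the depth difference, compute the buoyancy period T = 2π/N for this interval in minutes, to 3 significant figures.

9.42 min

Δρ = 1026.025 − 1025.534 = 0.491 kg m⁻³ over Δz = 96 − 58 = 38 m.
N² = (9.8/1025) × (0.491/38) = 1.2354 × 10⁻⁴ s⁻².
N = √(1.2354 × 10⁻⁴) = 0.011115 rad s⁻¹, so T = 2π/N = 565.29 s = 9.4215 min ≈ 9.42 min.
N² > 0, so the interval is statically stable.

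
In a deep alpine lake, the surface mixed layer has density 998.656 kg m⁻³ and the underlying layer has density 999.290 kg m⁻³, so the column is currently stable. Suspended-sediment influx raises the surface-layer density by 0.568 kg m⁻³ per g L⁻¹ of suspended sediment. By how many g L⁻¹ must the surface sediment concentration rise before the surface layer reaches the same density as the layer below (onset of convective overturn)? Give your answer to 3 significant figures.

1.12 g L⁻¹

Density deficit of the surface layer: 999.290 − 998.656 = 0.634 kg m⁻³.
Required change = 0.634 / 0.568 = 1.12 g L⁻¹.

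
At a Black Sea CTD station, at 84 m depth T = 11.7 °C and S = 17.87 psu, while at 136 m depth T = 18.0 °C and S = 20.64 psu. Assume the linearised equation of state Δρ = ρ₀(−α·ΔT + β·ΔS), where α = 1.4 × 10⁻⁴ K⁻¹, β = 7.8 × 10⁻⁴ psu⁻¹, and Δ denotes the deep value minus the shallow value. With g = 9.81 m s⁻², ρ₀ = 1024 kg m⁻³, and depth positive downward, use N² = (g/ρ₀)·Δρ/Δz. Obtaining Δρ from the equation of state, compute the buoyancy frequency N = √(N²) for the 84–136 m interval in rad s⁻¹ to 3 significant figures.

0.0155 rad s⁻¹

ΔT = +6.3 K, ΔS = +2.77 psu (deep − shallow).
Δρ/ρ₀ = −αΔT + βΔS = -8.82 × 10⁻⁴ + 2.1606 × 10⁻³ = 1.2786 × 10⁻³, so Δρ ≈ 1.309 kg m⁻³.
N² = (g/ρ₀)·Δρ/Δz = g·(Δρ/ρ₀)/Δz = 9.81 × 1.2786 × 10⁻³ / 52 = 2.4121 × 10⁻⁴ s⁻².
N = √(2.4121 × 10⁻⁴) = 0.015531 rad s⁻¹ ≈ 0.0155 rad s⁻¹.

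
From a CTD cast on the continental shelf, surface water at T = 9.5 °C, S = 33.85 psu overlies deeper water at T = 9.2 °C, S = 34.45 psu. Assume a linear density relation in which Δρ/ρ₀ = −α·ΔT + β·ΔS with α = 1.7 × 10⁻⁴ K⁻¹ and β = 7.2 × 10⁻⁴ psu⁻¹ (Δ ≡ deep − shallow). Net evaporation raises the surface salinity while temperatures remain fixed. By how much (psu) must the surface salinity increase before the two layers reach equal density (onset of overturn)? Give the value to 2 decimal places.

Neutral buoyancy requires −α(T_deep − T_surf) + β(S_deep − S_surf′) = 0.
S_surf′ = S_deep − (α/β)·ΔT = 34.45 − (1.7 × 10⁻⁴/7.2 × 10⁻⁴)·(-0.3) = 34.5208 psu.
Increase required: 34.5208 − 33.85 = 0.6708 psu.

0.67 psu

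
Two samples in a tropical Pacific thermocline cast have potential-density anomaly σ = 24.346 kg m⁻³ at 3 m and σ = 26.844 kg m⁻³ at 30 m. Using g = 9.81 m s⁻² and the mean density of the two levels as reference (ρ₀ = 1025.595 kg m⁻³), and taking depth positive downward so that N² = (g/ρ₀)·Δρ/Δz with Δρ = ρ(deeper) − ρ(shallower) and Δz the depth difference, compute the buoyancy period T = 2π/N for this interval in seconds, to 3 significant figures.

Δρ = 1026.844 − 1024.346 = 2.498 kg m⁻³ over Δz = 30 − 3 = 27 m.
N² = (9.81/1025.595) × (2.498/27) = 8.8496 × 10⁻⁴ s⁻².
N = √(8.8496 × 10⁻⁴) = 0.029748 rad s⁻¹, so T = 2π/N = 211.21 s ≈ 211 s.
A positive N² confirms static stability across the interval.

211 s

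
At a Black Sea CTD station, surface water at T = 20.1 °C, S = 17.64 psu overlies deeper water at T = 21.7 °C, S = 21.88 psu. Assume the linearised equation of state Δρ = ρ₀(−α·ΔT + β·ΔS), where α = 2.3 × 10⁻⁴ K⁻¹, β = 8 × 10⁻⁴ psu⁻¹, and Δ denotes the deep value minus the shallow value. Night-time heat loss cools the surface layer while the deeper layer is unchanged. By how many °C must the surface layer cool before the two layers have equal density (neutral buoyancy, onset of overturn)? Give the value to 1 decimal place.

Neutral buoyancy requires Δρ = 0, i.e. −α(T_deep − T_surf′) + β(S_deep − S_surf) = 0.
T_surf′ = T_deep − (β/α)·ΔS = 21.7 − (8 × 10⁻⁴/2.3 × 10⁻⁴)·(+4.24) = 6.952 °C.
Cooling required: 20.1 − (6.952) = 13.148 °C.

13.1 °C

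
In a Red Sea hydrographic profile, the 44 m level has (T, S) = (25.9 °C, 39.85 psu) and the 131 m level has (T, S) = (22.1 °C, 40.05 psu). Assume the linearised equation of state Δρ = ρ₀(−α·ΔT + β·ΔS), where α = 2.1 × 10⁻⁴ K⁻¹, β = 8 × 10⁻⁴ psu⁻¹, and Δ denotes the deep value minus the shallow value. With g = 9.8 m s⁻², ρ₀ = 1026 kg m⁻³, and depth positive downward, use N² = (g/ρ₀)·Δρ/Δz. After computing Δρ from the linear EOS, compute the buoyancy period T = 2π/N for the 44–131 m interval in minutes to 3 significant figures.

10.1 min

ΔT = -3.8 K, ΔS = +0.20 psu (deep − shallow).
Δρ/ρ₀ = −αΔT + βΔS = 7.98 × 10⁻⁴ + 1.60 × 10⁻⁴ = 9.58 × 10⁻⁴, so Δρ ≈ 0.9829 kg m⁻³.
N² = (g/ρ₀)·Δρ/Δz = g·(Δρ/ρ₀)/Δz = 9.8 × 9.58 × 10⁻⁴ / 87 = 1.0791 × 10⁻⁴ s⁻².
N = √(1.0791 × 10⁻⁴) = 0.010388 rad s⁻¹ → T = 2π/N = 604.85 s = 10.081 min ≈ 10.1 min.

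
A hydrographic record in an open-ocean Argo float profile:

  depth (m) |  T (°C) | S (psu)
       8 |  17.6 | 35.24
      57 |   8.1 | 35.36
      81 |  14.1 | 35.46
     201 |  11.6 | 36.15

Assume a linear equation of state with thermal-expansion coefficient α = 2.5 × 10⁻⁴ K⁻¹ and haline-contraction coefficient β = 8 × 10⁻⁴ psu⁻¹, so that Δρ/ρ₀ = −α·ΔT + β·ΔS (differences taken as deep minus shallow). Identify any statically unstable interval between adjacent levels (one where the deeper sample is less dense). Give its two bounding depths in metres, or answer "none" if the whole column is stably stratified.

57–81 m

Evaluate Δρ/ρ₀ = −αΔT + βΔS across each adjacent pair:
  8–57 m: −αΔT+βΔS = −(2.5 × 10⁻⁴)(-9.5)+(8 × 10⁻⁴)(+0.12) = 2.5 × 10⁻³ → stable
  57–81 m: −αΔT+βΔS = −(2.5 × 10⁻⁴)(+6.0)+(8 × 10⁻⁴)(+0.10) = -1.4 × 10⁻³ → UNSTABLE
  81–201 m: −αΔT+βΔS = −(2.5 × 10⁻⁴)(-2.5)+(8 × 10⁻⁴)(+0.69) = 1.2 × 10⁻³ → stable
The 57–81 m interval has Δρ < 0: lighter water underlies denser water.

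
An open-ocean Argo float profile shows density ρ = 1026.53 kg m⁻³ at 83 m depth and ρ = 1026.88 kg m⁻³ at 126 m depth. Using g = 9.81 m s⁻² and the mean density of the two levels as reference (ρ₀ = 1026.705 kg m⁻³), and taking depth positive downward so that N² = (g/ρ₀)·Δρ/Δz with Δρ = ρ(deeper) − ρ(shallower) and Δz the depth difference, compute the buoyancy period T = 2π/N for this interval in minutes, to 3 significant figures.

11.9 min

Δρ = 1026.88 − 1026.53 = 0.35 kg m⁻³ over Δz = 126 − 83 = 43 m.
N² = (9.81/1026.705) × (0.35/43) = 7.7772 × 10⁻⁵ s⁻².
N = √(7.7772 × 10⁻⁵) = 8.8188 × 10⁻³ rad s⁻¹, so T = 2π/N = 712.48 s = 11.875 min ≈ 11.9 min.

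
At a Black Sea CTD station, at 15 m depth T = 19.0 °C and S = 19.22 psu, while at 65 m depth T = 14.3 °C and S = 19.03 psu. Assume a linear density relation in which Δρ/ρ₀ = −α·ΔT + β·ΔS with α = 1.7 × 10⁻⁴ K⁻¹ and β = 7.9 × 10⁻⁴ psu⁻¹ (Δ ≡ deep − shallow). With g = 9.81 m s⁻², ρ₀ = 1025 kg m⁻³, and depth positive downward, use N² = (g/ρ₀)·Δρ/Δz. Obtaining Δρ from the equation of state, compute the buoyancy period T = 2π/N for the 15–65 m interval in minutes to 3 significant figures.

9.28 min

ΔT = -4.7 K, ΔS = -0.19 psu (deep − shallow).
Δρ/ρ₀ = −αΔT + βΔS = 7.99 × 10⁻⁴ − 1.501 × 10⁻⁴ = 6.489 × 10⁻⁴, so Δρ ≈ 0.6651 kg m⁻³.
N² = (g/ρ₀)·Δρ/Δz = g·(Δρ/ρ₀)/Δz = 9.81 × 6.489 × 10⁻⁴ / 50 = 1.2731 × 10⁻⁴ s⁻².
N = √(1.2731 × 10⁻⁴) = 0.011283 rad s⁻¹ → T = 2π/N = 556.87 s = 9.2812 min ≈ 9.28 min.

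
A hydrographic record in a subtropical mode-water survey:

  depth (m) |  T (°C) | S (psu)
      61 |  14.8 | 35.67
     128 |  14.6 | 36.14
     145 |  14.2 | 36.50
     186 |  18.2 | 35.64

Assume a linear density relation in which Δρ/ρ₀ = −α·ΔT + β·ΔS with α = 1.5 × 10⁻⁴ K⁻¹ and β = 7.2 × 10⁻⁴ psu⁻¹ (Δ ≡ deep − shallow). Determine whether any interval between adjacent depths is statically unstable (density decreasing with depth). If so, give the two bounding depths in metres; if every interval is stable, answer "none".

Evaluate Δρ/ρ₀ = −αΔT + βΔS across each adjacent pair:
  61–128 m: −αΔT+βΔS = −(1.5 × 10⁻⁴)(-0.2)+(7.2 × 10⁻⁴)(+0.47) = 3.7 × 10⁻⁴ → stable
  128–145 m: −αΔT+βΔS = −(1.5 × 10⁻⁴)(-0.4)+(7.2 × 10⁻⁴)(+0.36) = 3.2 × 10⁻⁴ → stable
  145–186 m: −αΔT+βΔS = −(1.5 × 10⁻⁴)(+4.0)+(7.2 × 10⁻⁴)(-0.86) = -1.2 × 10⁻³ → UNSTABLE
The 145–186 m interval has Δρ < 0: lighter water underlies denser water.

145–186 m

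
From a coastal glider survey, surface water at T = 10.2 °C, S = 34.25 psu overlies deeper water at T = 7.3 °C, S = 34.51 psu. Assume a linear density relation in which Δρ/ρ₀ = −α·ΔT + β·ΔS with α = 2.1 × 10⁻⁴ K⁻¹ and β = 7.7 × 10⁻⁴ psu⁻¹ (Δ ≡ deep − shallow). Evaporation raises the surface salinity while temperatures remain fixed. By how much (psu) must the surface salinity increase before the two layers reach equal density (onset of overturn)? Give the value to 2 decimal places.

Neutral buoyancy requires −α(T_deep − T_surf) + β(S_deep − S_surf′) = 0.
S_surf′ = S_deep − (α/β)·ΔT = 34.51 − (2.1 × 10⁻⁴/7.7 × 10⁻⁴)·(-2.9) = 35.3009 psu.
Increase required: 35.3009 − 34.25 = 1.0509 psu.

1.05 psu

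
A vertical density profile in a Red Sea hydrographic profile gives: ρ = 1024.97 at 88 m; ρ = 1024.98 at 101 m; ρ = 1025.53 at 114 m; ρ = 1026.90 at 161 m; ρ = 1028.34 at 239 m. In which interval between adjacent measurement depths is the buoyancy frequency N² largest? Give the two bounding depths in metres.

Compute the density gradient over each adjacent pair:
  88–101 m: Δρ/Δz = 0.01/13 = 7.7 × 10⁻⁴ kg m⁻⁴
  101–114 m: Δρ/Δz = 0.55/13 = 0.042 kg m⁻⁴
  114–161 m: Δρ/Δz = 1.37/47 = 0.029 kg m⁻⁴
  161–239 m: Δρ/Δz = 1.44/78 = 0.018 kg m⁻⁴
The largest gradient is in the 101–114 m interval — the pycnocline.

101–114 m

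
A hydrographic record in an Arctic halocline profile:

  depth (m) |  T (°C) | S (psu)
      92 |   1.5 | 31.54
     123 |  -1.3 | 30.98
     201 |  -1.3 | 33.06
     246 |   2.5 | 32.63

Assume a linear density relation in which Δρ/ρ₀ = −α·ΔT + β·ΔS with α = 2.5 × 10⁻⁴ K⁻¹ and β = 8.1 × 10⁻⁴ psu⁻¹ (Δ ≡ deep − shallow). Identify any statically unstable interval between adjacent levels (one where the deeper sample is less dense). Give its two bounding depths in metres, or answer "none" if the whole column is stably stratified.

Evaluate Δρ/ρ₀ = −αΔT + βΔS across each adjacent pair:
  92–123 m: −αΔT+βΔS = −(2.5 × 10⁻⁴)(-2.8)+(8.1 × 10⁻⁴)(-0.56) = 2.5 × 10⁻⁴ → stable
  123–201 m: −αΔT+βΔS = −(2.5 × 10⁻⁴)(+0.0)+(8.1 × 10⁻⁴)(+2.08) = 1.7 × 10⁻³ → stable
  201–246 m: −αΔT+βΔS = −(2.5 × 10⁻⁴)(+3.8)+(8.1 × 10⁻⁴)(-0.43) = -1.3 × 10⁻³ → UNSTABLE
The 201–246 m interval has Δρ < 0: lighter water underlies denser water.

201–246 m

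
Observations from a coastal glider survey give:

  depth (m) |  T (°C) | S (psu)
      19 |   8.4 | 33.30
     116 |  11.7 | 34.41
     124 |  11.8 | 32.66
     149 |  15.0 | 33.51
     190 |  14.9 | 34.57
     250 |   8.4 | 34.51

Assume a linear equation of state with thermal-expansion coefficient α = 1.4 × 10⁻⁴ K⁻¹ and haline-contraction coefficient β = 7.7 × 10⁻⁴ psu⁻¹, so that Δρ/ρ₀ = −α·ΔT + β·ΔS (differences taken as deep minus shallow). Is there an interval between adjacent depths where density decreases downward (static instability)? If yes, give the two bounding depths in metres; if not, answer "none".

Evaluate Δρ/ρ₀ = −αΔT + βΔS across each adjacent pair:
  19–116 m: −αΔT+βΔS = −(1.4 × 10⁻⁴)(+3.3)+(7.7 × 10⁻⁴)(+1.11) = 3.9 × 10⁻⁴ → stable
  116–124 m: −αΔT+βΔS = −(1.4 × 10⁻⁴)(+0.1)+(7.7 × 10⁻⁴)(-1.75) = -1.4 × 10⁻³ → UNSTABLE
  124–149 m: −αΔT+βΔS = −(1.4 × 10⁻⁴)(+3.2)+(7.7 × 10⁻⁴)(+0.85) = 2.1 × 10⁻⁴ → stable
  149–190 m: −αΔT+βΔS = −(1.4 × 10⁻⁴)(-0.1)+(7.7 × 10⁻⁴)(+1.06) = 8.3 × 10⁻⁴ → stable
  190–250 m: −αΔT+βΔS = −(1.4 × 10⁻⁴)(-6.5)+(7.7 × 10⁻⁴)(-0.06) = 8.6 × 10⁻⁴ → stable
The 116–124 m interval has Δρ < 0: lighter water underlies denser water.

116–124 m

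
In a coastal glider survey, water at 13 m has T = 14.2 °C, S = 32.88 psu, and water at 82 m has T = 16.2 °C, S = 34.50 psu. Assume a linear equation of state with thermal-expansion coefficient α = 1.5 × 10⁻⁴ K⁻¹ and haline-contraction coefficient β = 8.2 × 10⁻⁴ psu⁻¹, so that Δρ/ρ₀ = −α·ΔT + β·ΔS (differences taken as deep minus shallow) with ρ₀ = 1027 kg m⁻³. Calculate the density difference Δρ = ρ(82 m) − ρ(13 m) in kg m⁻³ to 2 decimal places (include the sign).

+1.06 kg m⁻³

ΔT = +2.0 K, ΔS = +1.62 psu (deep − shallow).
Δρ/ρ₀ = −(1.5 × 10⁻⁴)(+2.0) + (8.2 × 10⁻⁴)(+1.62) = 1.0284 × 10⁻³.
Δρ = 1027 × (1.0284 × 10⁻³) = +1.06 kg m⁻³.
Positive Δρ: denser below, stable.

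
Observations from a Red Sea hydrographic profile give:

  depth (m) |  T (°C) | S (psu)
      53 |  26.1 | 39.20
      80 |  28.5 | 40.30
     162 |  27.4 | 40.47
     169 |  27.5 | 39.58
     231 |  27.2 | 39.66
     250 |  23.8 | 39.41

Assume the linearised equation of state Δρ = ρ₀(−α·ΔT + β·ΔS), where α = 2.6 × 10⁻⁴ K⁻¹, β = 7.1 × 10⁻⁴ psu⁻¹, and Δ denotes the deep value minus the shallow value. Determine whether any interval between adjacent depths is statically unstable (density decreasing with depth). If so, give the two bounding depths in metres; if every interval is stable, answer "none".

162–169 m

Evaluate Δρ/ρ₀ = −αΔT + βΔS across each adjacent pair:
  53–80 m: −αΔT+βΔS = −(2.6 × 10⁻⁴)(+2.4)+(7.1 × 10⁻⁴)(+1.10) = 1.6 × 10⁻⁴ → stable
  80–162 m: −αΔT+βΔS = −(2.6 × 10⁻⁴)(-1.1)+(7.1 × 10⁻⁴)(+0.17) = 4.1 × 10⁻⁴ → stable
  162–169 m: −αΔT+βΔS = −(2.6 × 10⁻⁴)(+0.1)+(7.1 × 10⁻⁴)(-0.89) = -6.6 × 10⁻⁴ → UNSTABLE
  169–231 m: −αΔT+βΔS = −(2.6 × 10⁻⁴)(-0.3)+(7.1 × 10⁻⁴)(+0.08) = 1.3 × 10⁻⁴ → stable
  231–250 m: −αΔT+βΔS = −(2.6 × 10⁻⁴)(-3.4)+(7.1 × 10⁻⁴)(-0.25) = 7.1 × 10⁻⁴ → stable
The 162–169 m interval has Δρ < 0: lighter water underlies denser water.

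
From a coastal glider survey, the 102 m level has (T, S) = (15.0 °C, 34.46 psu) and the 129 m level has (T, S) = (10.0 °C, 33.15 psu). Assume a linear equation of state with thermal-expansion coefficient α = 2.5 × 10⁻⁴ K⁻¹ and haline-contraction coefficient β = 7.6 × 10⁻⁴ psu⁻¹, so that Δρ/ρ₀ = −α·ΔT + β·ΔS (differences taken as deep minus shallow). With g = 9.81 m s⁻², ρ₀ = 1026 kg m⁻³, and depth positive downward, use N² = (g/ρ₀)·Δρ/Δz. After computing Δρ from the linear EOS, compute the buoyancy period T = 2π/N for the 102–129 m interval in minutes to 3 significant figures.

ΔT = -5.0 K, ΔS = -1.31 psu (deep − shallow).
Δρ/ρ₀ = −αΔT + βΔS = 1.25 × 10⁻³ − 9.956 × 10⁻⁴ = 2.544 × 10⁻⁴, so Δρ ≈ 0.2610 kg m⁻³.
N² = (g/ρ₀)·Δρ/Δz = g·(Δρ/ρ₀)/Δz = 9.81 × 2.544 × 10⁻⁴ / 27 = 9.2432 × 10⁻⁵ s⁻².
N = √(9.2432 × 10⁻⁵) = 9.6142 × 10⁻³ rad s⁻¹ → T = 2π/N = 653.53 s = 10.892 min ≈ 10.9 min.

10.9 min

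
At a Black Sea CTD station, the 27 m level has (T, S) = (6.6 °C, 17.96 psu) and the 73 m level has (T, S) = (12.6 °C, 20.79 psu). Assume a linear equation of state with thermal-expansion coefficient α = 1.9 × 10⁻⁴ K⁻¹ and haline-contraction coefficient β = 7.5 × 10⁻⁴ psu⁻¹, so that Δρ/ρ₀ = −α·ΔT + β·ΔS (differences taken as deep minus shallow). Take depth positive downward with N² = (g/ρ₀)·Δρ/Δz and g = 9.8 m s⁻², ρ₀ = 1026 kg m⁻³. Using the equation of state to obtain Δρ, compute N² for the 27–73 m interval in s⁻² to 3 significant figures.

ΔT = +6.0 K, ΔS = +2.83 psu (deep − shallow).
Δρ/ρ₀ = −αΔT + βΔS = -1.14 × 10⁻³ + 2.1225 × 10⁻³ = 9.825 × 10⁻⁴, so Δρ ≈ 1.008 kg m⁻³.
N² = (g/ρ₀)·Δρ/Δz = g·(Δρ/ρ₀)/Δz = 9.8 × 9.825 × 10⁻⁴ / 46 = 2.0932 × 10⁻⁴ s⁻² ≈ 2.09 × 10⁻⁴ s⁻².

2.09 × 10⁻⁴ s⁻²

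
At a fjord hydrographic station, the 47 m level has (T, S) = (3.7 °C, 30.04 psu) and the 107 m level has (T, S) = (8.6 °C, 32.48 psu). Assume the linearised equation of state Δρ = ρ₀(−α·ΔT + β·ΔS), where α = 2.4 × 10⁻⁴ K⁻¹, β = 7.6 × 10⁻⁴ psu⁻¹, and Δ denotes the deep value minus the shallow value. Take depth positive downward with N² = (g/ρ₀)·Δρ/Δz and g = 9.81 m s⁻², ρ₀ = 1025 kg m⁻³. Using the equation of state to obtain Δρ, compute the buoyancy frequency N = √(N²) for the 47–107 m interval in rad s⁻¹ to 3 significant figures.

ΔT = +4.9 K, ΔS = +2.44 psu (deep − shallow).
Δρ/ρ₀ = −αΔT + βΔS = -1.176 × 10⁻³ + 1.8544 × 10⁻³ = 6.784 × 10⁻⁴, so Δρ ≈ 0.6954 kg m⁻³.
N² = (g/ρ₀)·Δρ/Δz = g·(Δρ/ρ₀)/Δz = 9.81 × 6.784 × 10⁻⁴ / 60 = 1.1092 × 10⁻⁴ s⁻².
N = √(1.1092 × 10⁻⁴) = 0.010532 rad s⁻¹ ≈ 0.0105 rad s⁻¹.

0.0105 rad s⁻¹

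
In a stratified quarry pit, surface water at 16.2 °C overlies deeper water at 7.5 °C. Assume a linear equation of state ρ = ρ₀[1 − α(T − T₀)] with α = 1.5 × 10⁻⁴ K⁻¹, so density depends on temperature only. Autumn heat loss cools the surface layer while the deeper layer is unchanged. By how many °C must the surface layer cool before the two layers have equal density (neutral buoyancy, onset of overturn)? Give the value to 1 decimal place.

With temperature the only control, equal density requires T_surf′ = T_deep.
T_surf′ = 7.5 °C.
Cooling required: 16.2 − 7.5 = 8.7 °C.

8.7 °C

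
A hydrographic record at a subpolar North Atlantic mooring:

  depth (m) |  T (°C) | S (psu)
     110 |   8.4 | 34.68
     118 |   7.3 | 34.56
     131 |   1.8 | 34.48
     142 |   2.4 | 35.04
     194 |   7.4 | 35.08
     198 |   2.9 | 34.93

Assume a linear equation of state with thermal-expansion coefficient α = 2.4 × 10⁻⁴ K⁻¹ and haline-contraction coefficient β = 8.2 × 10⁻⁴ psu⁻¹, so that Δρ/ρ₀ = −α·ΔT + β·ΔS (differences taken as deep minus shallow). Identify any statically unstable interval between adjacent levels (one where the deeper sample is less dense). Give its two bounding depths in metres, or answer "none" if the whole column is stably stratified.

Evaluate Δρ/ρ₀ = −αΔT + βΔS across each adjacent pair:
  110–118 m: −αΔT+βΔS = −(2.4 × 10⁻⁴)(-1.1)+(8.2 × 10⁻⁴)(-0.12) = 1.7 × 10⁻⁴ → stable
  118–131 m: −αΔT+βΔS = −(2.4 × 10⁻⁴)(-5.5)+(8.2 × 10⁻⁴)(-0.08) = 1.3 × 10⁻³ → stable
  131–142 m: −αΔT+βΔS = −(2.4 × 10⁻⁴)(+0.6)+(8.2 × 10⁻⁴)(+0.56) = 3.2 × 10⁻⁴ → stable
  142–194 m: −αΔT+βΔS = −(2.4 × 10⁻⁴)(+5.0)+(8.2 × 10⁻⁴)(+0.04) = -1.2 × 10⁻³ → UNSTABLE
  194–198 m: −αΔT+βΔS = −(2.4 × 10⁻⁴)(-4.5)+(8.2 × 10⁻⁴)(-0.15) = 9.6 × 10⁻⁴ → stable
The 142–194 m interval has Δρ < 0: lighter water underlies denser water.

142–194 m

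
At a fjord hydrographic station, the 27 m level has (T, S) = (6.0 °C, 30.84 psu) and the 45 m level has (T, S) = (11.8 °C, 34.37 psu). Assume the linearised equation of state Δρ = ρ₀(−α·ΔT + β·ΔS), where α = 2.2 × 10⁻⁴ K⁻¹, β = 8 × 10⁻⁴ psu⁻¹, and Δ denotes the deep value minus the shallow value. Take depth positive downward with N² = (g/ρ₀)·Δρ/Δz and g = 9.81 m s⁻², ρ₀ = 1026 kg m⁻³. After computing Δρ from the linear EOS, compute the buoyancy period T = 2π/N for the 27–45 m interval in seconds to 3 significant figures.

216 s

ΔT = +5.8 K, ΔS = +3.53 psu (deep − shallow).
Δρ/ρ₀ = −αΔT + βΔS = -1.276 × 10⁻³ + 2.824 × 10⁻³ = 1.548 × 10⁻³, so Δρ ≈ 1.588 kg m⁻³.
N² = (g/ρ₀)·Δρ/Δz = g·(Δρ/ρ₀)/Δz = 9.81 × 1.548 × 10⁻³ / 18 = 8.4366 × 10⁻⁴ s⁻².
N = √(8.4366 × 10⁻⁴) = 0.029046 rad s⁻¹ → T = 2π/N = 216.32 s ≈ 216 s.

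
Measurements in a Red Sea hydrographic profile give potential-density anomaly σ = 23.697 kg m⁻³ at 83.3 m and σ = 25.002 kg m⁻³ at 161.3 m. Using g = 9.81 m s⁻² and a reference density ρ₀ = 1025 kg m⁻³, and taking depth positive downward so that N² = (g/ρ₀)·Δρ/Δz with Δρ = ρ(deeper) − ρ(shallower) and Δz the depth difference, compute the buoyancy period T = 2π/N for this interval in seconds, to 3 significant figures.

497 s

Δρ = 1025.002 − 1023.697 = 1.305 kg m⁻³ over Δz = 161.3 − 83.3 = 78 m.
N² = (9.81/1025) × (1.305/78) = 1.6013 × 10⁻⁴ s⁻².
N = √(1.6013 × 10⁻⁴) = 0.012654 rad s⁻¹, so T = 2π/N = 496.54 s ≈ 497 s.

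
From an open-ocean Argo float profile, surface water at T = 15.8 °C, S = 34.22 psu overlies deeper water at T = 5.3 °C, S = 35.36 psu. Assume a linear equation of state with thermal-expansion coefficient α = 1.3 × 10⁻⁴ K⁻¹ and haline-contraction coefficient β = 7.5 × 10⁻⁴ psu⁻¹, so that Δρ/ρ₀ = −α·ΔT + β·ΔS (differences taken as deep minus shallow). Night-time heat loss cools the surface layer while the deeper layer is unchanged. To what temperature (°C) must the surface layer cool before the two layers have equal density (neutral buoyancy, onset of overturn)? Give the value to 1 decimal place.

-1.3 °C

Neutral buoyancy requires Δρ = 0, i.e. −α(T_deep − T_surf′) + β(S_deep − S_surf) = 0.
T_surf′ = T_deep − (β/α)·ΔS = 5.3 − (7.5 × 10⁻⁴/1.3 × 10⁻⁴)·(+1.14) = -1.277 °C.
Cooling required: 15.8 − (-1.277) = 17.077 °C.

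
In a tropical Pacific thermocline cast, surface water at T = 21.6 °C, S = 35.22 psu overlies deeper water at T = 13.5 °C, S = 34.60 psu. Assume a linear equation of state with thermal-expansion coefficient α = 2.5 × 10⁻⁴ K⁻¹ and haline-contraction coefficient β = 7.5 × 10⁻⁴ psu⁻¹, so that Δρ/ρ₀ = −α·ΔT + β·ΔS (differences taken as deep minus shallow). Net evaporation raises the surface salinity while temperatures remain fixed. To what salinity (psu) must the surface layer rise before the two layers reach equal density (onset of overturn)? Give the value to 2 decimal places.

37.30 psu

Neutral buoyancy requires −α(T_deep − T_surf) + β(S_deep − S_surf′) = 0.
S_surf′ = S_deep − (α/β)·ΔT = 34.60 − (2.5 × 10⁻⁴/7.5 × 10⁻⁴)·(-8.1) = 37.3000 psu.
Increase required: 37.3000 − 35.22 = 2.0800 psu.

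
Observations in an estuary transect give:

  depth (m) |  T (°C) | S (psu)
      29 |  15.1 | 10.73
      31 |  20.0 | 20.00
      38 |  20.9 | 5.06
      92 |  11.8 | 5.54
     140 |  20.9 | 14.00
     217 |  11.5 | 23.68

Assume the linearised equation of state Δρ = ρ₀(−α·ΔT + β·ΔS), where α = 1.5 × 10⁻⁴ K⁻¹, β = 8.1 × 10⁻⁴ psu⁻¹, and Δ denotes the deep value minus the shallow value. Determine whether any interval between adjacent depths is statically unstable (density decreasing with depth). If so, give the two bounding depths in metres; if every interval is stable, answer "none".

Evaluate Δρ/ρ₀ = −αΔT + βΔS across each adjacent pair:
  29–31 m: −αΔT+βΔS = −(1.5 × 10⁻⁴)(+4.9)+(8.1 × 10⁻⁴)(+9.27) = 6.8 × 10⁻³ → stable
  31–38 m: −αΔT+βΔS = −(1.5 × 10⁻⁴)(+0.9)+(8.1 × 10⁻⁴)(-14.94) = -0.012 → UNSTABLE
  38–92 m: −αΔT+βΔS = −(1.5 × 10⁻⁴)(-9.1)+(8.1 × 10⁻⁴)(+0.48) = 1.8 × 10⁻³ → stable
  92–140 m: −αΔT+βΔS = −(1.5 × 10⁻⁴)(+9.1)+(8.1 × 10⁻⁴)(+8.46) = 5.5 × 10⁻³ → stable
  140–217 m: −αΔT+βΔS = −(1.5 × 10⁻⁴)(-9.4)+(8.1 × 10⁻⁴)(+9.68) = 9.3 × 10⁻³ → stable
The 31–38 m interval has Δρ < 0: lighter water underlies denser water.

31–38 m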